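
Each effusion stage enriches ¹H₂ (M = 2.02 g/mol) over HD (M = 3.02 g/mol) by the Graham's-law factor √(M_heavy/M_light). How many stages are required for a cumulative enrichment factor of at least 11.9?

13

Per stage α = (3.02/2.02)^(1/2) = 1.49505^0.5, giving ln α = 0.2011.
Need α^N ≥ 11.9 ⇒ N ≥ ln(11.9) / ln α = 2.477 / 0.2011 = 12.32.
Minimum whole number of stages: N = 13.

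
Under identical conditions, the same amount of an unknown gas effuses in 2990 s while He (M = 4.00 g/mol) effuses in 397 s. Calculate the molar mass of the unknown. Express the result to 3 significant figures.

227 g/mol

Using Graham's law: t_X/t_He = √(M_X/M_He).
2990/397 = 7.531 = √(M_X/4.00)
M_X = 4.00 × 7.531² = 4.00 × 56.72 = 227 g/mol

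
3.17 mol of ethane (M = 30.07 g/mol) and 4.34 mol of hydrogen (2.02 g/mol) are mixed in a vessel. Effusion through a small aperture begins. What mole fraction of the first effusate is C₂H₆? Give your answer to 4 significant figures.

Effusion rate of each component ∝ n_i/√M_i (partial pressure × 1/√M).
So x_C₂H₆ in the escaping gas = (n_C₂H₆/√M_C₂H₆) / Σ(n_i/√M_i)
= (3.17/√30.07) / (3.17/√30.07 + 4.34/√2.02) = 0.5781/(0.5781 + 3.054) = 0.1592.

0.1592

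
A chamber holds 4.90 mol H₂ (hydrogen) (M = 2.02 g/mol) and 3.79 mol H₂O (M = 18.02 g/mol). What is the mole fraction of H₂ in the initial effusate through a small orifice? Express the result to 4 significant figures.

0.7943

The effusion rate of species i is ∝ p_i/√M_i ∝ n_i/√M_i.
x_H₂(eff) = (n_H₂/√M_H₂) / (n_H₂/√M_H₂ + n_H₂O/√M_H₂O)
= (4.90/√2.02) / (4.90/√2.02 + 3.79/√18.02) = 3.448/(3.448 + 0.8928) = 0.7943.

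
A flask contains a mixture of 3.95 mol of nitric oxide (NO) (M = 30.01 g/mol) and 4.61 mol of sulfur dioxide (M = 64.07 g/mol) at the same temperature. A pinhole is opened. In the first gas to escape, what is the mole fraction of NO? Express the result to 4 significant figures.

Effusion rate of each component ∝ n_i/√M_i (partial pressure × 1/√M).
Mole fraction of NO in the effusate = (n_NO/√M_NO) / (n_NO/√M_NO + n_SO₂/√M_SO₂)
= (3.95/√30.01) / (3.95/√30.01 + 4.61/√64.07) = 0.7210/(0.7210 + 0.5759) = 0.5559.

0.5559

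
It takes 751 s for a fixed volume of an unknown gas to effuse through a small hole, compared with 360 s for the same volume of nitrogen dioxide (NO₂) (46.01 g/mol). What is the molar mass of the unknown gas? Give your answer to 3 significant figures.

Using Graham's law: t_X/t_NO₂ = √(M_X/M_NO₂).
751/360 = 2.086 = √(M_X/46.01)
M_X = 46.01 × 2.086² = 46.01 × 4.352 = 200 g/mol

200 g/mol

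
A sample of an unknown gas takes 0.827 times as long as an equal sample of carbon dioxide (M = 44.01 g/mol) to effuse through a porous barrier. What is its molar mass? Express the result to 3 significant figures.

Using Graham's law: t_X/t_CO₂ = √(M_X/M_CO₂).
0.827 = √(M_X/44.01)
M_X = 44.01 × 0.827² = 44.01 × 0.6839 = 30.1 g/mol

30.1 g/mol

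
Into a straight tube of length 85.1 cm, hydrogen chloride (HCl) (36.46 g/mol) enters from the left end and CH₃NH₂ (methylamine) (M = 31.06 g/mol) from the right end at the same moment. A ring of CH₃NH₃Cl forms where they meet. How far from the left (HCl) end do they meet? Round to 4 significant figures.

40.85 cm

Distances travelled in equal time are proportional to diffusion rates, so d_HCl/d_CH₃NH₂ = √(M_CH₃NH₂/M_HCl) = √(31.06/36.46) = 0.9230.
With d_HCl + d_CH₃NH₂ = 85.1 cm, d_CH₃NH₂ = 85.1/(1 + 0.9230) = 44.25 cm.
d_HCl = 85.1 − 44.25 = 40.85 cm.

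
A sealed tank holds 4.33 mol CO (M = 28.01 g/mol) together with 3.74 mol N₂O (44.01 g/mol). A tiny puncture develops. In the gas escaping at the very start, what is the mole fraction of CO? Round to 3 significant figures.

Each component's effusion rate ∝ (its partial pressure)·(1/√M) ∝ n_i/√M_i.
x_CO(eff) = (n_CO/√M_CO) / (n_CO/√M_CO + n_N₂O/√M_N₂O)
= (4.33/√28.01) / (4.33/√28.01 + 3.74/√44.01) = 0.8181/(0.8181 + 0.5638) = 0.592.

0.592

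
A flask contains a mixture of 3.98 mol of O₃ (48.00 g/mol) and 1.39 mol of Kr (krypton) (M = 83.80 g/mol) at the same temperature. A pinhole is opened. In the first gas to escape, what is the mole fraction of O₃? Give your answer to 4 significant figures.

0.7909

Each component's effusion rate ∝ (its partial pressure)·(1/√M) ∝ n_i/√M_i.
x_O₃(eff) = (n_O₃/√M_O₃) / (n_O₃/√M_O₃ + n_Kr/√M_Kr)
= (3.98/√48.00) / (3.98/√48.00 + 1.39/√83.80) = 0.5745/(0.5745 + 0.1518) = 0.7909.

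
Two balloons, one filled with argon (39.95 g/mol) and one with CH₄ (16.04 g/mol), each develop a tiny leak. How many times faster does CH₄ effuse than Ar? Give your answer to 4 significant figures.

By Graham's law, rate_CH₄/rate_Ar = √(M_Ar/M_CH₄) = √(39.95/16.04) = √2.491 = 1.578.

1.578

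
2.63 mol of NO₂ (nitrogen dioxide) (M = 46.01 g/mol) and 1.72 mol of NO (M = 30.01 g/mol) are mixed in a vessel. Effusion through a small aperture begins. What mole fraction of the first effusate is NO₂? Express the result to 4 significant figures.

The effusion rate of species i is ∝ p_i/√M_i ∝ n_i/√M_i.
So x_NO₂ in the escaping gas = (n_NO₂/√M_NO₂) / Σ(n_i/√M_i)
= (2.63/√46.01) / (2.63/√46.01 + 1.72/√30.01) = 0.3877/(0.3877 + 0.3140) = 0.5526.

0.5526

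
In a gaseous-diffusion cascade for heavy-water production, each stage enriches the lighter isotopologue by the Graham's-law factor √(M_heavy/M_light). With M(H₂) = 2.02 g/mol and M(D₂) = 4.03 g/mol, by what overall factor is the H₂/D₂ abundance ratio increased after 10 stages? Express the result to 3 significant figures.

The single-stage factor is √(M_heavy/M_light), so 10 stages give [√(4.03/2.02)]^10 = (4.03/2.02)^(10/2).
= 1.99505^5 = 31.6.

31.6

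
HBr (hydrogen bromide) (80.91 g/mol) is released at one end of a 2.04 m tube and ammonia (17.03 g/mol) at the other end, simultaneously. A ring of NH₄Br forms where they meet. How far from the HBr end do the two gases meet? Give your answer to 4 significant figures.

0.6416 m

Graham's law gives d_HBr/d_NH₃ = rate_HBr/rate_NH₃ = √(M_NH₃/M_HBr) = √(17.03/80.91) = 0.4588.
With d_HBr + d_NH₃ = 2.04 m, d_NH₃ = 2.04/(1 + 0.4588) = 1.398 m.
d_HBr = 2.04 − 1.398 = 0.6416 m.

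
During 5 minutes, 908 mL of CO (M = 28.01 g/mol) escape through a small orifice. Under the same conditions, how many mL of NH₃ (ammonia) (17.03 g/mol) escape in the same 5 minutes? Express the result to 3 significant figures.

By Graham's law, rate_NH₃/rate_CO = √(M_CO/M_NH₃) = √(28.01/17.03) = √1.645 = 1.282.
So the volume for NH₃ is 908 × 1.282 = 1160 mL.

1160 mL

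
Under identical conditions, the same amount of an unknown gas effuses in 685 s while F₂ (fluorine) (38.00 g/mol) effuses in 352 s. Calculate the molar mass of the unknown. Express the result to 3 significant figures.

Graham's law gives t_X/t_F₂ = √(M_X/M_F₂).
685/352 = 1.946 = √(M_X/38.00)
M_X = 38.00 × 1.946² = 38.00 × 3.787 = 144 g/mol

144 g/mol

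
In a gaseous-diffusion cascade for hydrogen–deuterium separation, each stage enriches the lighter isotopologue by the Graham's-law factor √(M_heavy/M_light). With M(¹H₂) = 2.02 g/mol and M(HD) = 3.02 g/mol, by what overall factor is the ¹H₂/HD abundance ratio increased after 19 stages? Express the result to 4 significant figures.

Each stage multiplies the ratio by α = √(3.02/2.02), so after 19 stages the overall factor is α^19 = (3.02/2.02)^(19/2).
= 1.49505^(19/2) = 45.63.

45.63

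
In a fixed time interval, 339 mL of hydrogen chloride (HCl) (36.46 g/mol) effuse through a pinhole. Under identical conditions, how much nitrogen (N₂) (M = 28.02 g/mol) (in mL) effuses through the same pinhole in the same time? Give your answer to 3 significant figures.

387 mL

Using Graham's law: rate_N₂/rate_HCl = √(M_HCl/M_N₂) = √(36.46/28.02) = √1.301 = 1.141.
So the volume for N₂ is 339 × 1.141 = 387 mL.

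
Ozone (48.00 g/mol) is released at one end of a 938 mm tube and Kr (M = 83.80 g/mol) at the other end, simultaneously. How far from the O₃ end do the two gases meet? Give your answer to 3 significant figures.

Graham's law gives d_O₃/d_Kr = rate_O₃/rate_Kr = √(M_Kr/M_O₃) = √(83.80/48.00) = 1.321.
With d_O₃ + d_Kr = 938 mm, d_Kr = 938/(1 + 1.321) = 404.1 mm.
d_O₃ = 938 − 404.1 = 534 mm.

534 mm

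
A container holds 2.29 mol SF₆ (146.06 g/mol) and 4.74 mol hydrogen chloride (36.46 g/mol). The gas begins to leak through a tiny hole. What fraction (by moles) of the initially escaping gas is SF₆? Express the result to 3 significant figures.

0.194

The effusion rate of species i is ∝ p_i/√M_i ∝ n_i/√M_i.
x_SF₆(eff) = (n_SF₆/√M_SF₆) / (n_SF₆/√M_SF₆ + n_HCl/√M_HCl)
= (2.29/√146.06) / (2.29/√146.06 + 4.74/√36.46) = 0.1895/(0.1895 + 0.7850) = 0.194.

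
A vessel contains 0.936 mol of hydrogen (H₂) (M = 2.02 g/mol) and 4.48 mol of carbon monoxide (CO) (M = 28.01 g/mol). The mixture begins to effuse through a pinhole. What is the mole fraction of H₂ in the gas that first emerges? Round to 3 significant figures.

Rate_i ∝ x_i/√M_i (Graham's law weighted by mole fraction), so the effusate composition follows n_i/√M_i.
x_H₂(eff) = (n_H₂/√M_H₂) / (n_H₂/√M_H₂ + n_CO/√M_CO)
= (0.936/√2.02) / (0.936/√2.02 + 4.48/√28.01) = 0.6586/(0.6586 + 0.8465) = 0.438.

0.438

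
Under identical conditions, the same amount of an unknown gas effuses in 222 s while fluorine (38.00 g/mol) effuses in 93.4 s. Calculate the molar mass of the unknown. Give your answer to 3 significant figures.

215 g/mol

From Graham's law, t_X/t_F₂ = √(M_X/M_F₂).
222/93.4 = 2.377 = √(M_X/38.00)
M_X = 38.00 × 2.377² = 38.00 × 5.650 = 215 g/mol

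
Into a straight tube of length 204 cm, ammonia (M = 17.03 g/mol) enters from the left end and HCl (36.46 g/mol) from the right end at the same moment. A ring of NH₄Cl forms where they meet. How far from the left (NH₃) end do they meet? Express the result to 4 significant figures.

121.2 cm

Graham's law gives d_NH₃/d_HCl = rate_NH₃/rate_HCl = √(M_HCl/M_NH₃) = √(36.46/17.03) = 1.463.
With d_NH₃ + d_HCl = 204 cm, d_HCl = 204/(1 + 1.463) = 82.82 cm.
d_NH₃ = 204 − 82.82 = 121.2 cm.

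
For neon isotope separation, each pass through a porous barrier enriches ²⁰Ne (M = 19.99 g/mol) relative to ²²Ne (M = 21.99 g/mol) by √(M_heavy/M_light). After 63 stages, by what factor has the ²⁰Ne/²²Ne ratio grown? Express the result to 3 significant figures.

The single-stage factor is √(M_heavy/M_light), so 63 stages give [√(21.99/19.99)]^63 = (21.99/19.99)^(63/2).
= 1.10005^(63/2) = 20.2.

20.2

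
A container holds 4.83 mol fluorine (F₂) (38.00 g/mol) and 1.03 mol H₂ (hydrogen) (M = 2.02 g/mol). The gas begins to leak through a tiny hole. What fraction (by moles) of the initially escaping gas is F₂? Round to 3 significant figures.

Effusion rate of each component ∝ n_i/√M_i (partial pressure × 1/√M).
x_F₂(eff) = (n_F₂/√M_F₂) / (n_F₂/√M_F₂ + n_H₂/√M_H₂)
= (4.83/√38.00) / (4.83/√38.00 + 1.03/√2.02) = 0.7835/(0.7835 + 0.7247) = 0.520.

0.520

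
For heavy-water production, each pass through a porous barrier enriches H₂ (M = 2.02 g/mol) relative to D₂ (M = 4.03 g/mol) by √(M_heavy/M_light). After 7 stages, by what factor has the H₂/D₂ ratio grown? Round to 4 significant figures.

Each stage multiplies the ratio by α = √(4.03/2.02), so after 7 stages the overall factor is α^7 = (4.03/2.02)^(7/2).
= 1.99505^(7/2) = 11.22.

11.22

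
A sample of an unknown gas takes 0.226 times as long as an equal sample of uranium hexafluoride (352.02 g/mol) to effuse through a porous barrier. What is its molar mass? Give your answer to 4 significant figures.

17.98 g/mol

Since effusion rate ∝ 1/√M, t_X/t_UF₆ = √(M_X/M_UF₆).
0.226 = √(M_X/352.02)
M_X = 352.02 × 0.226² = 352.02 × 0.05108 = 17.98 g/mol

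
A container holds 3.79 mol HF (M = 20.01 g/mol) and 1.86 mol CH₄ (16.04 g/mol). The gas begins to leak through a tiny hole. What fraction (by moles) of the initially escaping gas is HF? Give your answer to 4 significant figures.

0.6459

The effusion rate of species i is ∝ p_i/√M_i ∝ n_i/√M_i.
x_HF(eff) = (n_HF/√M_HF) / (n_HF/√M_HF + n_CH₄/√M_CH₄)
= (3.79/√20.01) / (3.79/√20.01 + 1.86/√16.04) = 0.8473/(0.8473 + 0.4644) = 0.6459.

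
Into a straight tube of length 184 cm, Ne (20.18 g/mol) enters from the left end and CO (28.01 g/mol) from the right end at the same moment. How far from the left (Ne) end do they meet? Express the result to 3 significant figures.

Distances travelled in equal time are proportional to diffusion rates, so d_Ne/d_CO = √(M_CO/M_Ne) = √(28.01/20.18) = 1.178.
With d_Ne + d_CO = 184 cm, d_CO = 184/(1 + 1.178) = 84.48 cm.
d_Ne = 184 − 84.48 = 99.5 cm.

99.5 cm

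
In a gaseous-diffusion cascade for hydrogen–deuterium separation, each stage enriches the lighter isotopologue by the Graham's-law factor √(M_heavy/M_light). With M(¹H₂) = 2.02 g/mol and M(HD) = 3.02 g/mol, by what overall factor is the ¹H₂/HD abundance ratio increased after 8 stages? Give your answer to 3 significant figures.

The single-stage factor is √(M_heavy/M_light), so 8 stages give [√(3.02/2.02)]^8 = (3.02/2.02)^(8/2).
= 1.49505^4 = 5.00.

5.00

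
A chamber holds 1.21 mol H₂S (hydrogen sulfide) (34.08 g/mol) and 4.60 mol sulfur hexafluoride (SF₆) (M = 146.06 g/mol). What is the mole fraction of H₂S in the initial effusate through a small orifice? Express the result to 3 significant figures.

Effusion rate of each component ∝ n_i/√M_i (partial pressure × 1/√M).
Mole fraction of H₂S in the effusate = (n_H₂S/√M_H₂S) / (n_H₂S/√M_H₂S + n_SF₆/√M_SF₆)
= (1.21/√34.08) / (1.21/√34.08 + 4.60/√146.06) = 0.2073/(0.2073 + 0.3806) = 0.353.

0.353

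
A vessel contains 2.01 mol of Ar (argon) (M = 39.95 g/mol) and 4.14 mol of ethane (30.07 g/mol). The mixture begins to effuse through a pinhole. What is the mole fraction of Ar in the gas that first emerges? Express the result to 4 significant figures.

0.2964

Each component's effusion rate ∝ (its partial pressure)·(1/√M) ∝ n_i/√M_i.
So x_Ar in the escaping gas = (n_Ar/√M_Ar) / Σ(n_i/√M_i)
= (2.01/√39.95) / (2.01/√39.95 + 4.14/√30.07) = 0.3180/(0.3180 + 0.7550) = 0.2964.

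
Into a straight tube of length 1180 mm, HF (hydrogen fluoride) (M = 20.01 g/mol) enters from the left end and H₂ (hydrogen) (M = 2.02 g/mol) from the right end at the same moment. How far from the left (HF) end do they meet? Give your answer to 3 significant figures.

285 mm

Distances travelled in equal time are proportional to diffusion rates, so d_HF/d_H₂ = √(M_H₂/M_HF) = √(2.02/20.01) = 0.3177.
With d_HF + d_H₂ = 1180 mm, d_H₂ = 1180/(1 + 0.3177) = 895.5 mm.
d_HF = 1180 − 895.5 = 285 mm.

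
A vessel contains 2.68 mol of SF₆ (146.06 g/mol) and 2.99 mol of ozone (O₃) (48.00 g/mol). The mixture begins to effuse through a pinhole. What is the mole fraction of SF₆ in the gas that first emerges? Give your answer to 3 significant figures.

Effusion rate of each component ∝ n_i/√M_i (partial pressure × 1/√M).
So x_SF₆ in the escaping gas = (n_SF₆/√M_SF₆) / Σ(n_i/√M_i)
= (2.68/√146.06) / (2.68/√146.06 + 2.99/√48.00) = 0.2218/(0.2218 + 0.4316) = 0.339.

0.339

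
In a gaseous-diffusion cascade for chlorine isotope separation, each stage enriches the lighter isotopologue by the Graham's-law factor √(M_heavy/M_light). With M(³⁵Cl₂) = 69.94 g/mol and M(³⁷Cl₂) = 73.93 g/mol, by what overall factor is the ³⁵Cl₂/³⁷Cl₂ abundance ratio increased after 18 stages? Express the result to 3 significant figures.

1.65

Overall factor = α^18 with α = √(73.93/69.94), i.e. (73.93/69.94)^(18/2).
= 1.05705^9 = 1.65.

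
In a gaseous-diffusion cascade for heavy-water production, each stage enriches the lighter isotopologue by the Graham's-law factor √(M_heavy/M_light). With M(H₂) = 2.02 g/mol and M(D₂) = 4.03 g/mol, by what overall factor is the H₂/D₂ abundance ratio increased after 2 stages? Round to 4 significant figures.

The single-stage factor is √(M_heavy/M_light), so 2 stages give [√(4.03/2.02)]^2 = (4.03/2.02)^(2/2).
= 1.99505^1 = 1.995.

1.995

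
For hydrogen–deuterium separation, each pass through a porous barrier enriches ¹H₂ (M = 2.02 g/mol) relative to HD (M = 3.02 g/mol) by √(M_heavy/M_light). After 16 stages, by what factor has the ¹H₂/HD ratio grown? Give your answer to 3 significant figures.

25.0

The single-stage factor is √(M_heavy/M_light), so 16 stages give [√(3.02/2.02)]^16 = (3.02/2.02)^(16/2).
= 1.49505^8 = 25.0.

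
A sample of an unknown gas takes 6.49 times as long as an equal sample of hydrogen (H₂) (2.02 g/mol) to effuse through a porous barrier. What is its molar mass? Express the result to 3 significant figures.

85.1 g/mol

From Graham's law, t_X/t_H₂ = √(M_X/M_H₂).
6.49 = √(M_X/2.02)
M_X = 2.02 × 6.49² = 2.02 × 42.12 = 85.1 g/mol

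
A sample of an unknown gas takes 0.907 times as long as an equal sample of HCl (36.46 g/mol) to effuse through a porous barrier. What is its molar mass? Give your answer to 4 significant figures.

29.99 g/mol

Graham's law gives t_X/t_HCl = √(M_X/M_HCl).
0.907 = √(M_X/36.46)
M_X = 36.46 × 0.907² = 36.46 × 0.8226 = 29.99 g/mol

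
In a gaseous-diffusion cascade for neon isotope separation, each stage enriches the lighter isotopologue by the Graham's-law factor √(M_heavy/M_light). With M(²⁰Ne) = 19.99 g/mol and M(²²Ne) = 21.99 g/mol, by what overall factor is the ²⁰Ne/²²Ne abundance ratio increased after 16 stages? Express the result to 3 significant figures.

2.14

Overall factor = α^16 with α = √(21.99/19.99), i.e. (21.99/19.99)^(16/2).
= 1.10005^8 = 2.14.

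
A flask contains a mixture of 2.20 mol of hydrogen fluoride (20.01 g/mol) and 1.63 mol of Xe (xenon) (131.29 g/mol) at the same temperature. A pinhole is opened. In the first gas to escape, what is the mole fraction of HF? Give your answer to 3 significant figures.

0.776

Each component's effusion rate ∝ (its partial pressure)·(1/√M) ∝ n_i/√M_i.
x_HF(eff) = (n_HF/√M_HF) / (n_HF/√M_HF + n_Xe/√M_Xe)
= (2.20/√20.01) / (2.20/√20.01 + 1.63/√131.29) = 0.4918/(0.4918 + 0.1423) = 0.776.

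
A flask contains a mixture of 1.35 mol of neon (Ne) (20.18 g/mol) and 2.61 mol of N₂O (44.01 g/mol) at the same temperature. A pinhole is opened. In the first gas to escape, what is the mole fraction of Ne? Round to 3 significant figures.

Rate_i ∝ x_i/√M_i (Graham's law weighted by mole fraction), so the effusate composition follows n_i/√M_i.
x_Ne(eff) = (n_Ne/√M_Ne) / (n_Ne/√M_Ne + n_N₂O/√M_N₂O)
= (1.35/√20.18) / (1.35/√20.18 + 2.61/√44.01) = 0.3005/(0.3005 + 0.3934) = 0.433.

0.433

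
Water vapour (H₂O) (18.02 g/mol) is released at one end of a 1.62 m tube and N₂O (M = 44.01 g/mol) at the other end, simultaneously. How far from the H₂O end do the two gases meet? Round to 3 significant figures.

0.988 m

In equal time, each gas travels a distance ∝ its rate ∝ 1/√M, so d_H₂O/d_N₂O = √(M_N₂O/M_H₂O) = √(44.01/18.02) = 1.563.
With d_H₂O + d_N₂O = 1.62 m, d_N₂O = 1.62/(1 + 1.563) = 0.6321 m.
d_H₂O = 1.62 − 0.6321 = 0.988 m.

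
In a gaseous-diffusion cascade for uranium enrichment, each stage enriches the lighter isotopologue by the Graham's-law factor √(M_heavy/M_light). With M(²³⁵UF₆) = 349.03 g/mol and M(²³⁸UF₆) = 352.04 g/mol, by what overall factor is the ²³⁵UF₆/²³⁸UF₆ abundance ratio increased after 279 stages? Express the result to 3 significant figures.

After 279 stages the ratio has grown by (√(352.04/349.03))^279 = (352.04/349.03)^(279/2).
= 1.00862^(279/2) = 3.31.

3.31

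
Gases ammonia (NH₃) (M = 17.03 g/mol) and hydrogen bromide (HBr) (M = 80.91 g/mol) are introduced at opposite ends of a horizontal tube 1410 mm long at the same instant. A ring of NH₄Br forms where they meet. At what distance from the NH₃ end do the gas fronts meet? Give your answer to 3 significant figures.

The fronts meet when d_NH₃ + d_HBr = L with d_NH₃/d_HBr = √(M_HBr/M_NH₃) (Graham's law). Here √(M_HBr/M_NH₃) = √(80.91/17.03) = 2.180.
With d_NH₃ + d_HBr = 1410 mm, d_HBr = 1410/(1 + 2.180) = 443.4 mm.
d_NH₃ = 1410 − 443.4 = 967 mm.

967 mm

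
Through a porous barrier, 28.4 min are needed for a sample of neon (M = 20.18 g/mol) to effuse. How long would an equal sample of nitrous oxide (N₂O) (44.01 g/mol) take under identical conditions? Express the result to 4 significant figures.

41.94 min

From Graham's law, t_N₂O/t_Ne = √(M_N₂O/M_Ne) = √(44.01/20.18) = √2.181 = 1.477.
So the time for N₂O is 28.4 × 1.477 = 41.94 min.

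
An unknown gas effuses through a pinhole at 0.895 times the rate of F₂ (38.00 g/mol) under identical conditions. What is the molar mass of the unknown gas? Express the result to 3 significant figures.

47.4 g/mol

From Graham's law, rate_X/rate_F₂ = √(M_F₂/M_X).
0.895 = √(38.00/M_X)
M_X = 38.00 / 0.895² = 38.00 / 0.8010 = 47.4 g/mol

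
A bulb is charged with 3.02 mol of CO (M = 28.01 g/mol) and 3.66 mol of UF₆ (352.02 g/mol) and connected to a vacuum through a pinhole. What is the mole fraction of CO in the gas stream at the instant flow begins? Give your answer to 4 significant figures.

0.7452

Rate_i ∝ x_i/√M_i (Graham's law weighted by mole fraction), so the effusate composition follows n_i/√M_i.
Mole fraction of CO in the effusate = (n_CO/√M_CO) / (n_CO/√M_CO + n_UF₆/√M_UF₆)
= (3.02/√28.01) / (3.02/√28.01 + 3.66/√352.02) = 0.5706/(0.5706 + 0.1951) = 0.7452.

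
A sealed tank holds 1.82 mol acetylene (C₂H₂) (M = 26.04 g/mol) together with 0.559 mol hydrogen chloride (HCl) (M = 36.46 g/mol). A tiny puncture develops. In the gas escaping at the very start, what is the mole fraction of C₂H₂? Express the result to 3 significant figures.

0.794

Rate_i ∝ x_i/√M_i (Graham's law weighted by mole fraction), so the effusate composition follows n_i/√M_i.
x_C₂H₂(eff) = (n_C₂H₂/√M_C₂H₂) / (n_C₂H₂/√M_C₂H₂ + n_HCl/√M_HCl)
= (1.82/√26.04) / (1.82/√26.04 + 0.559/√36.46) = 0.3567/(0.3567 + 0.09258) = 0.794.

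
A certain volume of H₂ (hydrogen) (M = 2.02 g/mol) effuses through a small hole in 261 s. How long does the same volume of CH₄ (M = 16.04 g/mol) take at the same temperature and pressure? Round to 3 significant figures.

Using Graham's law: t_CH₄/t_H₂ = √(M_CH₄/M_H₂) = √(16.04/2.02) = √7.941 = 2.818.
So the time for CH₄ is 261 × 2.818 = 735 s.

735 s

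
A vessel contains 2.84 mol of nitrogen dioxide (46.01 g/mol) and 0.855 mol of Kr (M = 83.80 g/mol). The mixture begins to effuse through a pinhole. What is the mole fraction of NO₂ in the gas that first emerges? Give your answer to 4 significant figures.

Rate_i ∝ x_i/√M_i (Graham's law weighted by mole fraction), so the effusate composition follows n_i/√M_i.
So x_NO₂ in the escaping gas = (n_NO₂/√M_NO₂) / Σ(n_i/√M_i)
= (2.84/√46.01) / (2.84/√46.01 + 0.855/√83.80) = 0.4187/(0.4187 + 0.09340) = 0.8176.

0.8176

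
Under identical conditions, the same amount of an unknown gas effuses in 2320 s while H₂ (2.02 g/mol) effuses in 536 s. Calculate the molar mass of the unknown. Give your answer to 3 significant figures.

From Graham's law, t_X/t_H₂ = √(M_X/M_H₂).
2320/536 = 4.328 = √(M_X/2.02)
M_X = 2.02 × 4.328² = 2.02 × 18.73 = 37.8 g/mol

37.8 g/mol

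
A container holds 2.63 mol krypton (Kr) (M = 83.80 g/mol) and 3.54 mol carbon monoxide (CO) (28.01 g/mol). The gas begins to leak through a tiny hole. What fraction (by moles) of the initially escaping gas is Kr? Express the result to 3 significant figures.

0.300

Rate_i ∝ x_i/√M_i (Graham's law weighted by mole fraction), so the effusate composition follows n_i/√M_i.
x_Kr(eff) = (n_Kr/√M_Kr) / (n_Kr/√M_Kr + n_CO/√M_CO)
= (2.63/√83.80) / (2.63/√83.80 + 3.54/√28.01) = 0.2873/(0.2873 + 0.6689) = 0.300.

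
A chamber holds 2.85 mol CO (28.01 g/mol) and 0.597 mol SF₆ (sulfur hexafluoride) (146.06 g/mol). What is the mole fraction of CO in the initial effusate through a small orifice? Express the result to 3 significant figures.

Rate_i ∝ x_i/√M_i (Graham's law weighted by mole fraction), so the effusate composition follows n_i/√M_i.
x_CO(eff) = (n_CO/√M_CO) / (n_CO/√M_CO + n_SF₆/√M_SF₆)
= (2.85/√28.01) / (2.85/√28.01 + 0.597/√146.06) = 0.5385/(0.5385 + 0.04940) = 0.916.

0.916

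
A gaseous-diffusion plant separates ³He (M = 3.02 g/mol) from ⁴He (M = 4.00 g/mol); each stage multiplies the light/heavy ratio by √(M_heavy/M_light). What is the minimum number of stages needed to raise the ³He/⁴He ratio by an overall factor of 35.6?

26

Single-stage factor α = √(4.00/3.02), so ln α = ½ ln(1.32450) = 0.1405.
Need α^N ≥ 35.6 ⇒ N ≥ ln(35.6) / ln α = 3.572 / 0.1405 = 25.42.
Rounding up, N = 26 stages.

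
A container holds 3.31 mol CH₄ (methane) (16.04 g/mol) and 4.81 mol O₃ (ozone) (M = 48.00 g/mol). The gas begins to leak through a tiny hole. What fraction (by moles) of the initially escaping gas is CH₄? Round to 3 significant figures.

0.543

Effusion rate of each component ∝ n_i/√M_i (partial pressure × 1/√M).
x_CH₄(eff) = (n_CH₄/√M_CH₄) / (n_CH₄/√M_CH₄ + n_O₃/√M_O₃)
= (3.31/√16.04) / (3.31/√16.04 + 4.81/√48.00) = 0.8265/(0.8265 + 0.6943) = 0.543.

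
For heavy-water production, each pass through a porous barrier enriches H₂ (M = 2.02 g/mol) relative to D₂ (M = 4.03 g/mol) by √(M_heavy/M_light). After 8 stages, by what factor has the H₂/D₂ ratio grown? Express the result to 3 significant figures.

Overall factor = α^8 with α = √(4.03/2.02), i.e. (4.03/2.02)^(8/2).
= 1.99505^4 = 15.8.

15.8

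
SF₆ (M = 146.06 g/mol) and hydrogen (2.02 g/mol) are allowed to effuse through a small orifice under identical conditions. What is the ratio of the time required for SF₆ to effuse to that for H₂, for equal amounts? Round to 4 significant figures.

8.503

From Graham's law, t_SF₆/t_H₂ = √(M_SF₆/M_H₂) = √(146.06/2.02) = √72.31 = 8.503.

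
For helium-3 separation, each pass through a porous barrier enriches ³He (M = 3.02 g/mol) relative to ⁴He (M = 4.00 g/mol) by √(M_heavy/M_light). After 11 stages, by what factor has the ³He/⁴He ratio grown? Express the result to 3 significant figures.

4.69

After 11 stages the ratio has grown by (√(4.00/3.02))^11 = (4.00/3.02)^(11/2).
= 1.32450^(11/2) = 4.69.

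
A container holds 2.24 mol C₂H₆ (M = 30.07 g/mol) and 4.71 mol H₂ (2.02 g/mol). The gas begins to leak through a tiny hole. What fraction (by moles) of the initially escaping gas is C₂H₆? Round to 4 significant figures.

0.1097

Rate_i ∝ x_i/√M_i (Graham's law weighted by mole fraction), so the effusate composition follows n_i/√M_i.
So x_C₂H₆ in the escaping gas = (n_C₂H₆/√M_C₂H₆) / Σ(n_i/√M_i)
= (2.24/√30.07) / (2.24/√30.07 + 4.71/√2.02) = 0.4085/(0.4085 + 3.314) = 0.1097.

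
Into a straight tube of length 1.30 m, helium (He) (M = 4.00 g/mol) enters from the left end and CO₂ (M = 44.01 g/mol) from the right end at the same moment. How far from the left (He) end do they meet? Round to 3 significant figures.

Graham's law gives d_He/d_CO₂ = rate_He/rate_CO₂ = √(M_CO₂/M_He) = √(44.01/4.00) = 3.317.
With d_He + d_CO₂ = 1.30 m, d_CO₂ = 1.30/(1 + 3.317) = 0.3011 m.
d_He = 1.30 − 0.3011 = 0.999 m.

0.999 m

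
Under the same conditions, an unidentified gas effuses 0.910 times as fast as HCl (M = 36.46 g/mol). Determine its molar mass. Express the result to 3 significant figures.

44.0 g/mol

Graham's law gives rate_X/rate_HCl = √(M_HCl/M_X).
0.910 = √(36.46/M_X)
M_X = 36.46 / 0.910² = 36.46 / 0.8281 = 44.0 g/mol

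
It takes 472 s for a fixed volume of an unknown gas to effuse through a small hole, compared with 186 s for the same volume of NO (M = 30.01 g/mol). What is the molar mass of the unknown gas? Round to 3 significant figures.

193 g/mol

Graham's law gives t_X/t_NO = √(M_X/M_NO).
472/186 = 2.538 = √(M_X/30.01)
M_X = 30.01 × 2.538² = 30.01 × 6.440 = 193 g/mol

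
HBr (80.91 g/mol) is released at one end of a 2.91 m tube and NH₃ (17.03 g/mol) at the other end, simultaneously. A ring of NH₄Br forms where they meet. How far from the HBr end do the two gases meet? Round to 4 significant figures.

0.9152 m

Distances travelled in equal time are proportional to diffusion rates, so d_HBr/d_NH₃ = √(M_NH₃/M_HBr) = √(17.03/80.91) = 0.4588.
With d_HBr + d_NH₃ = 2.91 m, d_NH₃ = 2.91/(1 + 0.4588) = 1.995 m.
d_HBr = 2.91 − 1.995 = 0.9152 m.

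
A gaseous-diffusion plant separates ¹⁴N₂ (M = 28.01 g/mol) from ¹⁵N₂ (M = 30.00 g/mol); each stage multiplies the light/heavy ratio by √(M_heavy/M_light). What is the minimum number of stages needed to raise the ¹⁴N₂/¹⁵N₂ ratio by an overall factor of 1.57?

Per stage α = (30.00/28.01)^(1/2) = 1.07105^0.5, giving ln α = 0.03432.
Need α^N ≥ 1.57 ⇒ N ≥ ln(1.57) / ln α = 0.4511 / 0.03432 = 13.14.
Minimum whole number of stages: N = 14.

14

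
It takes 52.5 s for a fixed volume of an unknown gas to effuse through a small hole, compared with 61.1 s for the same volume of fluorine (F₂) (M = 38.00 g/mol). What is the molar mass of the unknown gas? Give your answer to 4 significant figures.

Since effusion rate ∝ 1/√M, t_X/t_F₂ = √(M_X/M_F₂).
52.5/61.1 = 0.8592 = √(M_X/38.00)
M_X = 38.00 × 0.8592² = 38.00 × 0.7383 = 28.06 g/mol

28.06 g/mol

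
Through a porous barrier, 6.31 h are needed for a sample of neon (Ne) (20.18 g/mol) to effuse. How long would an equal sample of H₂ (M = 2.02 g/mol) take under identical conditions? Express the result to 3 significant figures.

2.00 h

By Graham's law, t_H₂/t_Ne = √(M_H₂/M_Ne) = √(2.02/20.18) = √0.1001 = 0.3164.
So the time for H₂ is 6.31 × 0.3164 = 2.00 h.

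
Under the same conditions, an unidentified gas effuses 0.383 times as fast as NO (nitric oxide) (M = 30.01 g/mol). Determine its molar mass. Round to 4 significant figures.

204.6 g/mol

By Graham's law, rate_X/rate_NO = √(M_NO/M_X).
0.383 = √(30.01/M_X)
M_X = 30.01 / 0.383² = 30.01 / 0.1467 = 204.6 g/mol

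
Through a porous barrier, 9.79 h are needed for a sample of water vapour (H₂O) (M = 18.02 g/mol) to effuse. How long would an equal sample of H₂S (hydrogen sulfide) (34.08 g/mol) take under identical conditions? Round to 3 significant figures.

13.5 h

Graham's law gives t_H₂S/t_H₂O = √(M_H₂S/M_H₂O) = √(34.08/18.02) = √1.891 = 1.375.
So the time for H₂S is 9.79 × 1.375 = 13.5 h.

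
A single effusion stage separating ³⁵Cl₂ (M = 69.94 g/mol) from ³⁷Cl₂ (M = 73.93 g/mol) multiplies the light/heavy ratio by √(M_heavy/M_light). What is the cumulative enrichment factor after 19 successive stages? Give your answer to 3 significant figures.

The single-stage factor is √(M_heavy/M_light), so 19 stages give [√(73.93/69.94)]^19 = (73.93/69.94)^(19/2).
= 1.05705^(19/2) = 1.69.

1.69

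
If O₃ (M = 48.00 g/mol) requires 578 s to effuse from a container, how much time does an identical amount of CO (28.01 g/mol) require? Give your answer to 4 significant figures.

441.5 s

From Graham's law, t_CO/t_O₃ = √(M_CO/M_O₃) = √(28.01/48.00) = √0.5835 = 0.7639.
So the time for CO is 578 × 0.7639 = 441.5 s.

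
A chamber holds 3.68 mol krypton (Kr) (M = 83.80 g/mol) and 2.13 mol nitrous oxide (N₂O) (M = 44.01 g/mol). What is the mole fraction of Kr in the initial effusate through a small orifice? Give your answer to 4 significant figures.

0.5560

The effusion rate of species i is ∝ p_i/√M_i ∝ n_i/√M_i.
So x_Kr in the escaping gas = (n_Kr/√M_Kr) / Σ(n_i/√M_i)
= (3.68/√83.80) / (3.68/√83.80 + 2.13/√44.01) = 0.4020/(0.4020 + 0.3211) = 0.5560.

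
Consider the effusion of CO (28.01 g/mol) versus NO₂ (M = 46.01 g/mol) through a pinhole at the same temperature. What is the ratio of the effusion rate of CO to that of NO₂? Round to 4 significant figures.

1.282

Using Graham's law: rate_CO/rate_NO₂ = √(M_NO₂/M_CO) = √(46.01/28.01) = √1.643 = 1.282.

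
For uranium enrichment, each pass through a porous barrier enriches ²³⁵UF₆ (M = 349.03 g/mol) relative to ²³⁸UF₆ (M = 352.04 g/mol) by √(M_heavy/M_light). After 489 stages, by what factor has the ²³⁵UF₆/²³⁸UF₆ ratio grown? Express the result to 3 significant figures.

8.16

The single-stage factor is √(M_heavy/M_light), so 489 stages give [√(352.04/349.03)]^489 = (352.04/349.03)^(489/2).
= 1.00862^(489/2) = 8.16.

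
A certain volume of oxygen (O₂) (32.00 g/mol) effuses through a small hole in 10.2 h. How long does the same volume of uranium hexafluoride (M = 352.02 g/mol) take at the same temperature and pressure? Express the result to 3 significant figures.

33.8 h

By Graham's law, t_UF₆/t_O₂ = √(M_UF₆/M_O₂) = √(352.02/32.00) = √11.00 = 3.317.
So the time for UF₆ is 10.2 × 3.317 = 33.8 h.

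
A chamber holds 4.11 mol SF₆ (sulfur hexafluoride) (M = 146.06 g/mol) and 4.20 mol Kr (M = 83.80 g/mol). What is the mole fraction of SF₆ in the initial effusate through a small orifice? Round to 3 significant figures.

Effusion rate of each component ∝ n_i/√M_i (partial pressure × 1/√M).
x_SF₆(eff) = (n_SF₆/√M_SF₆) / (n_SF₆/√M_SF₆ + n_Kr/√M_Kr)
= (4.11/√146.06) / (4.11/√146.06 + 4.20/√83.80) = 0.3401/(0.3401 + 0.4588) = 0.426.

0.426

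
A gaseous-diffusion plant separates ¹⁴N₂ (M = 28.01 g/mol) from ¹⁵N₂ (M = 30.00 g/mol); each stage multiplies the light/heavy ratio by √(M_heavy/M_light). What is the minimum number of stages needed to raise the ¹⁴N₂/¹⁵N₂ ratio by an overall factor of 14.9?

Single-stage factor α = √(30.00/28.01), so ln α = ½ ln(1.07105) = 0.03432.
Need α^N ≥ 14.9 ⇒ N ≥ ln(14.9) / ln α = 2.701 / 0.03432 = 78.72.
So at least 79 stages are needed.

79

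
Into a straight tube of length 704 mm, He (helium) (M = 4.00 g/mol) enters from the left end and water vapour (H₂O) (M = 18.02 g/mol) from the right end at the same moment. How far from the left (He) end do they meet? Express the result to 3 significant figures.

In equal time, each gas travels a distance ∝ its rate ∝ 1/√M, so d_He/d_H₂O = √(M_H₂O/M_He) = √(18.02/4.00) = 2.122.
With d_He + d_H₂O = 704 mm, d_H₂O = 704/(1 + 2.122) = 225.5 mm.
d_He = 704 − 225.5 = 479 mm.

479 mm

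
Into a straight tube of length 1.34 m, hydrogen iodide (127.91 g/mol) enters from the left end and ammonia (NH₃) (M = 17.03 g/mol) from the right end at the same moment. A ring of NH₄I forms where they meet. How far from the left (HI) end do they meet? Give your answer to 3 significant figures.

Distances travelled in equal time are proportional to diffusion rates, so d_HI/d_NH₃ = √(M_NH₃/M_HI) = √(17.03/127.91) = 0.3649.
With d_HI + d_NH₃ = 1.34 m, d_NH₃ = 1.34/(1 + 0.3649) = 0.9818 m.
d_HI = 1.34 − 0.9818 = 0.358 m.

0.358 m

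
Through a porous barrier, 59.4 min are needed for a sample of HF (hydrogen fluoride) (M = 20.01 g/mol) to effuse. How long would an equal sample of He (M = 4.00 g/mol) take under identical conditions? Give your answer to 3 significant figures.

Since effusion rate ∝ 1/√M, t_He/t_HF = √(M_He/M_HF) = √(4.00/20.01) = √0.1999 = 0.4471.
So the time for He is 59.4 × 0.4471 = 26.6 min.

26.6 min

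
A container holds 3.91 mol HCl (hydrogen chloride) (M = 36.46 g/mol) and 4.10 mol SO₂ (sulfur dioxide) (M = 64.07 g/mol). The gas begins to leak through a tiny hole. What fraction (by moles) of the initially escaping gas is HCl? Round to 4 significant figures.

0.5583

The effusion rate of species i is ∝ p_i/√M_i ∝ n_i/√M_i.
Mole fraction of HCl in the effusate = (n_HCl/√M_HCl) / (n_HCl/√M_HCl + n_SO₂/√M_SO₂)
= (3.91/√36.46) / (3.91/√36.46 + 4.10/√64.07) = 0.6475/(0.6475 + 0.5122) = 0.5583.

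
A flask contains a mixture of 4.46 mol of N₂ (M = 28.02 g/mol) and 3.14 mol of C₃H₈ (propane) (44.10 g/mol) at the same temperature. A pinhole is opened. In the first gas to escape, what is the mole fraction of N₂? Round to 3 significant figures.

Each component's effusion rate ∝ (its partial pressure)·(1/√M) ∝ n_i/√M_i.
So x_N₂ in the escaping gas = (n_N₂/√M_N₂) / Σ(n_i/√M_i)
= (4.46/√28.02) / (4.46/√28.02 + 3.14/√44.10) = 0.8426/(0.8426 + 0.4728) = 0.641.

0.641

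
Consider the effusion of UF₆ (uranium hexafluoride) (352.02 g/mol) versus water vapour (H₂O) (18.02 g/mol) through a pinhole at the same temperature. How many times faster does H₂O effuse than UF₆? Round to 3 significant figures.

4.42

By Graham's law, rate_H₂O/rate_UF₆ = √(M_UF₆/M_H₂O) = √(352.02/18.02) = √19.53 = 4.42.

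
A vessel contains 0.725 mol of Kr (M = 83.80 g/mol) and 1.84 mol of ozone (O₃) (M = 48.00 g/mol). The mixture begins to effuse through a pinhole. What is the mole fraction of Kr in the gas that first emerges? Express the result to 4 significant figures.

Each component's effusion rate ∝ (its partial pressure)·(1/√M) ∝ n_i/√M_i.
x_Kr(eff) = (n_Kr/√M_Kr) / (n_Kr/√M_Kr + n_O₃/√M_O₃)
= (0.725/√83.80) / (0.725/√83.80 + 1.84/√48.00) = 0.07920/(0.07920 + 0.2656) = 0.2297.

0.2297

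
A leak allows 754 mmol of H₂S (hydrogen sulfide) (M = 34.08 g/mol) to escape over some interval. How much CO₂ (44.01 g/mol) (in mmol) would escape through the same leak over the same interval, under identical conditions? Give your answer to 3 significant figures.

By Graham's law, rate_CO₂/rate_H₂S = √(M_H₂S/M_CO₂) = √(34.08/44.01) = √0.7744 = 0.8800.
So the amount for CO₂ is 754 × 0.8800 = 664 mmol.

664 mmol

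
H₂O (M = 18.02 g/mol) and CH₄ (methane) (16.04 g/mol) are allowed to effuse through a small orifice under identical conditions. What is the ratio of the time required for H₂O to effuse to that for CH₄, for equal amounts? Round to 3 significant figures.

1.06

Since effusion rate ∝ 1/√M, t_H₂O/t_CH₄ = √(M_H₂O/M_CH₄) = √(18.02/16.04) = √1.123 = 1.06.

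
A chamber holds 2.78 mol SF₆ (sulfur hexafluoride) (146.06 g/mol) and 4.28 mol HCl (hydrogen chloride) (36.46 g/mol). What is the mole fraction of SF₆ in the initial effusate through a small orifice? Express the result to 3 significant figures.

0.245

The effusion rate of species i is ∝ p_i/√M_i ∝ n_i/√M_i.
x_SF₆(eff) = (n_SF₆/√M_SF₆) / (n_SF₆/√M_SF₆ + n_HCl/√M_HCl)
= (2.78/√146.06) / (2.78/√146.06 + 4.28/√36.46) = 0.2300/(0.2300 + 0.7088) = 0.245.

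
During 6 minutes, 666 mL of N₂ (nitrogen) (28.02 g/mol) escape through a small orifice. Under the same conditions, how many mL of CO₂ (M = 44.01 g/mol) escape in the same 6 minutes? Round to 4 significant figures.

From Graham's law, rate_CO₂/rate_N₂ = √(M_N₂/M_CO₂) = √(28.02/44.01) = √0.6367 = 0.7979.
So the volume for CO₂ is 666 × 0.7979 = 531.4 mL.

531.4 mL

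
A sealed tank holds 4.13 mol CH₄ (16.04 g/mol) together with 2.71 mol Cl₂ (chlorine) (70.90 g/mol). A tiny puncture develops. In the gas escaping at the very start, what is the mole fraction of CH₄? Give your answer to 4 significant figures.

0.7621

Rate_i ∝ x_i/√M_i (Graham's law weighted by mole fraction), so the effusate composition follows n_i/√M_i.
x_CH₄(eff) = (n_CH₄/√M_CH₄) / (n_CH₄/√M_CH₄ + n_Cl₂/√M_Cl₂)
= (4.13/√16.04) / (4.13/√16.04 + 2.71/√70.90) = 1.031/(1.031 + 0.3218) = 0.7621.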